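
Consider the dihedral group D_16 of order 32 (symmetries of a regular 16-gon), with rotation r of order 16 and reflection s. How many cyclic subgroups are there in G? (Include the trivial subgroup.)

A cyclic subgroup of order d is generated by each of its φ(d) elements of order d, so the cyclic subgroups of order d number (#elements of order d)/φ(d).
Cyclic subgroups by order — order 1: 1; order 2: 17; order 4: 1; order 8: 1; order 16: 1.
Total: 21.

21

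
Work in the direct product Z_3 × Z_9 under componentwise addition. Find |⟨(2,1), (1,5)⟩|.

9

|⟨(2,1)⟩| = 9 and |⟨(1,5)⟩| = 9, so |H| is a multiple of lcm(9, 9) = 9 and divides |G| = 27.
Closing under the operation: H = {(0,0), (0,3), (0,6), (1,2), (1,5), (1,8), (2,1), (2,4), (2,7)}, so |H| = 9.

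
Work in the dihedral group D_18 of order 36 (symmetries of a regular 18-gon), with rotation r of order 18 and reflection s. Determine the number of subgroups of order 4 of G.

9

|G| = 36 and 4 | 36, so subgroups of order 4 are possible by Lagrange.
The subgroups of order 4 are: {e, r^9, rs, r^10s}; {e, r^9, r^2s, r^11s}; {e, r^9, r^3s, r^12s}; {e, r^9, r^4s, r^13s}; … (9 in all).
So G has 9 subgroups of order 4.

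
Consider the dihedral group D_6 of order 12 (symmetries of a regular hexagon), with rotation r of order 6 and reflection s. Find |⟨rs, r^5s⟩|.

|⟨rs⟩| = 2 and |⟨r^5s⟩| = 2, so |H| is a multiple of lcm(2, 2) = 2 and divides |G| = 12.
Closing under the operation: H = {e, r^2, r^4, rs, r^3s, r^5s}, so |H| = 6.

6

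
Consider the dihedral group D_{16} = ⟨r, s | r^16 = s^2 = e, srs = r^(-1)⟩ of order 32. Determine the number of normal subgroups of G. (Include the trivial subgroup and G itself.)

8

G has 36 subgroups. Checking conjugation-invariance by order — order 1: 1/1 normal; order 2: 1/17 normal; order 4: 1/9 normal; order 8: 1/5 normal; order 16: 3/3 normal; order 32: 1/1 normal.
Total normal subgroups: 8.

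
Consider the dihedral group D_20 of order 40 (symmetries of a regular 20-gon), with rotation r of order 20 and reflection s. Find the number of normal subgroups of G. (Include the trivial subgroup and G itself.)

G has 48 subgroups. Checking conjugation-invariance by order — order 1: 1/1 normal; order 2: 1/21 normal; order 4: 1/11 normal; order 5: 1/1 normal; order 8: 0/5 normal; order 10: 1/5 normal; order 20: 3/3 normal; order 40: 1/1 normal.
Total normal subgroups: 9.

9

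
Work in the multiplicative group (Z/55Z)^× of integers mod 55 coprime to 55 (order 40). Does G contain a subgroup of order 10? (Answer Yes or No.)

10 | 40. A subgroup of order 10 is {1, 4, 9, 14, 16, 26, 31, 34, 36, 49}.

Yes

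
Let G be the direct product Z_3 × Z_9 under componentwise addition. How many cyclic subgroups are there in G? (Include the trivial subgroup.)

8

Each element a generates a cyclic subgroup ⟨a⟩; distinct elements may generate the same one (a cyclic group of order d has φ(d) generators).
Cyclic subgroups by order — order 1: 1; order 3: 4; order 9: 3.
Total: 8.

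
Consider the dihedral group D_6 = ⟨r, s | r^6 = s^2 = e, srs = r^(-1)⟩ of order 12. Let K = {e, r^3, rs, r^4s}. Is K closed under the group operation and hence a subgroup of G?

Yes

|K| = 4 divides |G| = 12, consistent with Lagrange.
K contains the identity, every element's inverse is in K, and K is closed under ·: it is a subgroup.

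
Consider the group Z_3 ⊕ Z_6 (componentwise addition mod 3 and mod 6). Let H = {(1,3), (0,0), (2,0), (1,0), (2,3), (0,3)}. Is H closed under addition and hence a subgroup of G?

Yes

|H| = 6 divides |G| = 18, consistent with Lagrange.
H contains the identity, every element's inverse is in H, and H is closed under +: it is a subgroup.
In fact H = ⟨(2,3)⟩.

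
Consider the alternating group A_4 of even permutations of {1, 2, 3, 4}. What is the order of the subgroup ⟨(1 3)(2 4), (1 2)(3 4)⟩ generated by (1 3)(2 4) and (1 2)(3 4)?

4

|⟨(1 3)(2 4)⟩| = 2 and |⟨(1 2)(3 4)⟩| = 2, so |H| is a multiple of lcm(2, 2) = 2 and divides |G| = 12.
Closing under the operation: H = {e, (1 2)(3 4), (1 3)(2 4), (1 4)(2 3)}, so |H| = 4.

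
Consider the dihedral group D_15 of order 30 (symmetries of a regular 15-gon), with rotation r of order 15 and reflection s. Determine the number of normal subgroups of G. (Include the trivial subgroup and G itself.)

5

G has 28 subgroups. Checking conjugation-invariance by order — order 1: 1/1 normal; order 2: 0/15 normal; order 3: 1/1 normal; order 5: 1/1 normal; order 6: 0/5 normal; order 10: 0/3 normal; order 15: 1/1 normal; order 30: 1/1 normal.
Total normal subgroups: 5.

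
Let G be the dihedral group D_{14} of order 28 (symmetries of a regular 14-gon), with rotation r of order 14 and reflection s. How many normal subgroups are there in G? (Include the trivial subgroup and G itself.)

7

G has 28 subgroups. Checking conjugation-invariance by order — order 1: 1/1 normal; order 2: 1/15 normal; order 4: 0/7 normal; order 7: 1/1 normal; order 14: 3/3 normal; order 28: 1/1 normal.
Total normal subgroups: 7.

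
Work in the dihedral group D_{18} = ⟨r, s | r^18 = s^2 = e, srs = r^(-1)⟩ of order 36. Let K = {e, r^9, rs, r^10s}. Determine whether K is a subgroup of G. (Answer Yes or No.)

|K| = 4 divides |G| = 36, consistent with Lagrange.
K contains the identity, every element's inverse is in K, and K is closed under ·: it is a subgroup.

Yes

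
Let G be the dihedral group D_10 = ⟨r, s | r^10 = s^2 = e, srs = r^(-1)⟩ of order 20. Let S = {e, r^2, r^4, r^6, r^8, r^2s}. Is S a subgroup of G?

|S| = 6 does not divide |G| = 20, so by Lagrange S is not a subgroup.

No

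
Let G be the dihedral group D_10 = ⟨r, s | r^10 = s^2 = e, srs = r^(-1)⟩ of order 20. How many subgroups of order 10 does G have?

3

|G| = 20 and 10 | 20, so subgroups of order 10 are possible by Lagrange.
The subgroups of order 10 are: {e, r, r^2, r^3, r^4, r^5, r^6, r^7, r^8, r^9}; {e, r^2, r^4, r^6, r^8, s, r^2s, r^4s, r^6s, r^8s}; {e, r^2, r^4, r^6, r^8, rs, r^3s, r^5s, r^7s, r^9s}.
So G has 3 subgroups of order 10.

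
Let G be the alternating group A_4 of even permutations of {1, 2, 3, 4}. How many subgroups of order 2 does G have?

|G| = 12 and 2 | 12, so subgroups of order 2 are possible by Lagrange.
The subgroups of order 2 are: {e, (1 2)(3 4)}; {e, (1 3)(2 4)}; {e, (1 4)(2 3)}.
So G has 3 subgroups of order 2.

3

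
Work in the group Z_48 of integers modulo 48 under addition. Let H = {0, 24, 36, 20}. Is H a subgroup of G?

20 ∈ H but its inverse 28 ∉ H, so H is not a subgroup.

No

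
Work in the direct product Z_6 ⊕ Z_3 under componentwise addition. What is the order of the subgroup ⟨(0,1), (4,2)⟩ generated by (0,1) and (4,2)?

9

|⟨(0,1)⟩| = 3 and |⟨(4,2)⟩| = 3, so |H| is a multiple of lcm(3, 3) = 3 and divides |G| = 18.
Closing under the operation: H = {(0,0), (0,1), (0,2), (2,0), (2,1), (2,2), (4,0), (4,1), (4,2)}, so |H| = 9.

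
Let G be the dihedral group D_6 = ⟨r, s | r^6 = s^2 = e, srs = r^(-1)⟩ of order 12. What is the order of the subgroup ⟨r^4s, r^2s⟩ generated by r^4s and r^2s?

6

|⟨r^4s⟩| = 2 and |⟨r^2s⟩| = 2, so |H| is a multiple of lcm(2, 2) = 2 and divides |G| = 12.
Closing under the operation: H = {e, r^2, r^4, s, r^2s, r^4s}, so |H| = 6.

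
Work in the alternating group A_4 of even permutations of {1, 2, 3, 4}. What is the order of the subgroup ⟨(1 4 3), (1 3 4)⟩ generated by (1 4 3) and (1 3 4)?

|⟨(1 4 3)⟩| = 3 and |⟨(1 3 4)⟩| = 3, so |H| is a multiple of lcm(3, 3) = 3 and divides |G| = 12.
Closing under the operation: H = {e, (1 3 4), (1 4 3)}, so |H| = 3.

3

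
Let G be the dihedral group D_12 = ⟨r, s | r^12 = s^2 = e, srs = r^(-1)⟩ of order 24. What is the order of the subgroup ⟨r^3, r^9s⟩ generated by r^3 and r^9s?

|⟨r^3⟩| = 4 and |⟨r^9s⟩| = 2, so |H| is a multiple of lcm(4, 2) = 4 and divides |G| = 24.
Closing under the operation: H = {e, r^3, r^6, r^9, s, r^3s, r^6s, r^9s}, so |H| = 8.

8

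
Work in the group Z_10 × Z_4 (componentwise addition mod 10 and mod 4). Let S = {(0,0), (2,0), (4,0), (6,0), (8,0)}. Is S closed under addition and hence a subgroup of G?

Yes

|S| = 5 divides |G| = 40, consistent with Lagrange.
S contains the identity, every element's inverse is in S, and S is closed under +: it is a subgroup.
In fact S = ⟨(4,0)⟩.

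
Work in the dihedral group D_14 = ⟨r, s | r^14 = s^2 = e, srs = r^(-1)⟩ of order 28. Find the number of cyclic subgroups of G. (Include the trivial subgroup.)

Group the elements of G by the cyclic subgroup they generate; each cyclic subgroup of order d accounts for φ(d) elements.
Cyclic subgroups by order — order 1: 1; order 2: 15; order 7: 1; order 14: 1.
Total: 18.

18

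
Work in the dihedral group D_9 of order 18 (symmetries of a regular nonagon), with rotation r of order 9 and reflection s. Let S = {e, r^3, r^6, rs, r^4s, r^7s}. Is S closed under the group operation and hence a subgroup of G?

|S| = 6 divides |G| = 18, consistent with Lagrange.
S contains the identity, every element's inverse is in S, and S is closed under ·: it is a subgroup.

Yes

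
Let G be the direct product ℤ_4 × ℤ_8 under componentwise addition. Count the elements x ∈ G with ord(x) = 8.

16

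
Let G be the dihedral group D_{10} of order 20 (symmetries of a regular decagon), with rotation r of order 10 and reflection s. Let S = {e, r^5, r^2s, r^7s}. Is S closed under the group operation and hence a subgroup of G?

Yes

|S| = 4 divides |G| = 20, consistent with Lagrange.
S contains the identity, every element's inverse is in S, and S is closed under ·: it is a subgroup.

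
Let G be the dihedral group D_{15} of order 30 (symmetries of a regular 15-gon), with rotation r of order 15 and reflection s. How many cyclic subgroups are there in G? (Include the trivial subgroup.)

19

Group the elements of G by the cyclic subgroup they generate; each cyclic subgroup of order d accounts for φ(d) elements.
Cyclic subgroups by order — order 1: 1; order 2: 15; order 3: 1; order 5: 1; order 15: 1.
Total: 19.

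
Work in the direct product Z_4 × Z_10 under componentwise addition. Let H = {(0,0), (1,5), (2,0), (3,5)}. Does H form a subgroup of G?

Yes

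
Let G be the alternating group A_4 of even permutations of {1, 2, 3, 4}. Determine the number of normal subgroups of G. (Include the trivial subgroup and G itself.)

G has 10 subgroups. Checking conjugation-invariance by order — order 1: 1/1 normal; order 2: 0/3 normal; order 3: 0/4 normal; order 4: 1/1 normal; order 12: 1/1 normal.
Total normal subgroups: 3.

3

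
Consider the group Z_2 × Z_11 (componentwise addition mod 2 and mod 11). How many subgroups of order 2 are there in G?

1

|G| = 22 and 2 | 22, so subgroups of order 2 are possible by Lagrange.
The subgroups of order 2 are: {(0,0), (1,0)}.
So G has 1 subgroup of order 2.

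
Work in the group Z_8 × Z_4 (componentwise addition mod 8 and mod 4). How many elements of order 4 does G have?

12

An element (a,b) has order lcm(ord(a), ord(b)); count pairs with lcm equal to 4.
Enumerating gives 12 such elements.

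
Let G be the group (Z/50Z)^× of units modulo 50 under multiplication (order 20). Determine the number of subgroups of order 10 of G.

|G| = 20 and 10 | 20, so subgroups of order 10 are possible by Lagrange.
The subgroups of order 10 are: {1, 9, 11, 19, 21, 29, 31, 39, 41, 49}.
So G has 1 subgroup of order 10.

1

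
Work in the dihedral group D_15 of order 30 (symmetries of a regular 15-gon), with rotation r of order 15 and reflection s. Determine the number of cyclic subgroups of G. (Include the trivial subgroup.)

Group the elements of G by the cyclic subgroup they generate; each cyclic subgroup of order d accounts for φ(d) elements.
Cyclic subgroups by order — order 1: 1; order 2: 15; order 3: 1; order 5: 1; order 15: 1.
Total: 19.

19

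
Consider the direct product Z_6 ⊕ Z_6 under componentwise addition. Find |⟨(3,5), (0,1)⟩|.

|⟨(3,5)⟩| = 6 and |⟨(0,1)⟩| = 6, so |H| is a multiple of lcm(6, 6) = 6 and divides |G| = 36.
Closing under the operation: H = {(0,0), (0,1), (0,2), (0,3), (0,4), (0,5), (3,0), (3,1), (3,2), (3,3), (3,4), (3,5)}, so |H| = 12.

12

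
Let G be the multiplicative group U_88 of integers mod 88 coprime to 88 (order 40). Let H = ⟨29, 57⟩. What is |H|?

20

|⟨29⟩| = 10 and |⟨57⟩| = 10, so |H| is a multiple of lcm(10, 10) = 10 and divides |G| = 40.
Closing under the operation: H = {1, 5, 9, 13, 17, 21, 25, 29, 37, 41, 45, 49, 53, 57, 61, 65, 69, 73, 81, 85}, so |H| = 20.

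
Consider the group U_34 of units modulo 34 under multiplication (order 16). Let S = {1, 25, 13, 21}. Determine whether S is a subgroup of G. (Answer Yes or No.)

25 ∈ S but its inverse 15 ∉ S, so S is not a subgroup.

No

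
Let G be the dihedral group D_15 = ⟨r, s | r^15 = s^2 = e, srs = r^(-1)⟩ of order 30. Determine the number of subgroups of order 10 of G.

3

|G| = 30 and 10 | 30, so subgroups of order 10 are possible by Lagrange.
The subgroups of order 10 are: {e, r^3, r^6, r^9, r^12, rs, r^4s, r^7s, r^10s, r^13s}; {e, r^3, r^6, r^9, r^12, r^2s, r^5s, r^8s, r^11s, r^14s}; {e, r^3, r^6, r^9, r^12, s, r^3s, r^6s, r^9s, r^12s}.
So G has 3 subgroups of order 10.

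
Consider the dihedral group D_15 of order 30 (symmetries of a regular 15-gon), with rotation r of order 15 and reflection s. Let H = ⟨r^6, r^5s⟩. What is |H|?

10

|⟨r^6⟩| = 5 and |⟨r^5s⟩| = 2, so |H| is a multiple of lcm(5, 2) = 10 and divides |G| = 30.
Closing under the operation: H = {e, r^3, r^6, r^9, r^12, r^2s, r^5s, r^8s, r^11s, r^14s}, so |H| = 10.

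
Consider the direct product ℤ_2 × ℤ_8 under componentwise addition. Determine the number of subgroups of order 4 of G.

3

|G| = 16 and 4 | 16, so subgroups of order 4 are possible by Lagrange.
The subgroups of order 4 are: {(0,0), (0,2), (0,4), (0,6)}; {(0,0), (0,4), (1,0), (1,4)}; {(0,0), (0,4), (1,2), (1,6)}.
So G has 3 subgroups of order 4.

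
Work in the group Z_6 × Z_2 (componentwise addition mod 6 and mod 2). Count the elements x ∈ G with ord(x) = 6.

An element (a,b) has order lcm(ord(a), ord(b)); count pairs with lcm equal to 6.
Enumerating gives 6 such elements.

6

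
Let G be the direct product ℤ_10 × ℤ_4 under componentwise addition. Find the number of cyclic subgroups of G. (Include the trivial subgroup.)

12

Each element a generates a cyclic subgroup ⟨a⟩; distinct elements may generate the same one (a cyclic group of order d has φ(d) generators).
Cyclic subgroups by order — order 1: 1; order 2: 3; order 4: 2; order 5: 1; order 10: 3; order 20: 2.
Total: 12.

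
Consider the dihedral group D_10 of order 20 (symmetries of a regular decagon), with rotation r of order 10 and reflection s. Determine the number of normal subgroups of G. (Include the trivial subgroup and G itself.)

7

G has 22 subgroups. Checking conjugation-invariance by order — order 1: 1/1 normal; order 2: 1/11 normal; order 4: 0/5 normal; order 5: 1/1 normal; order 10: 3/3 normal; order 20: 1/1 normal.
Total normal subgroups: 7.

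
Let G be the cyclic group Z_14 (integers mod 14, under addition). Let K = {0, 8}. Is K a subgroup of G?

No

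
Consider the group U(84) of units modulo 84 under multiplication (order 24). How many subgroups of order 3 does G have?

1

|G| = 24 and 3 | 24, so subgroups of order 3 are possible by Lagrange.
The subgroups of order 3 are: {1, 25, 37}.
So G has 1 subgroup of order 3.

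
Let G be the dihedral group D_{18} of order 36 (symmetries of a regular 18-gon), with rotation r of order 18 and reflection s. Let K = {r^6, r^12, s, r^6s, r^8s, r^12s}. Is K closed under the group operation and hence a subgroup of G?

The identity e ∉ K, so K is not a subgroup.

No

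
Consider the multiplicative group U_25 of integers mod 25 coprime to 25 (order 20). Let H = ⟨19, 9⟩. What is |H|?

10

|⟨19⟩| = 10 and |⟨9⟩| = 10, so |H| is a multiple of lcm(10, 10) = 10 and divides |G| = 20.
Closing under the operation: H = {1, 4, 6, 9, 11, 14, 16, 19, 21, 24}, so |H| = 10.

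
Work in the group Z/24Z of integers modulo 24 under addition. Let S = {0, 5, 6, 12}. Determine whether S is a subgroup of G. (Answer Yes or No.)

5 ∈ S but its inverse 19 ∉ S, so S is not a subgroup.

No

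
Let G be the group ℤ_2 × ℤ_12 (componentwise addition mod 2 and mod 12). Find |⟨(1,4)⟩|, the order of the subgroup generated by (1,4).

6

The order of (1,4) in Z_2 × Z_12 is lcm(ord(1) in Z_2, ord(4) in Z_12).
ord(1) = 2 and ord(4) = 3, so |⟨(1,4)⟩| = lcm(2, 3) = 6.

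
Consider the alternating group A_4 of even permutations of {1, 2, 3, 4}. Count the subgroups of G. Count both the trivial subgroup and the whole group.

10

|G| = 12, so by Lagrange every subgroup order divides 12. Divisors: 1, 2, 3, 4, 6, 12.
Subgroups by order — order 1: 1; order 2: 3; order 3: 4; order 4: 1; order 6: 0; order 12: 1.
Total: 1 + 3 + 4 + 1 + 0 + 1 = 10.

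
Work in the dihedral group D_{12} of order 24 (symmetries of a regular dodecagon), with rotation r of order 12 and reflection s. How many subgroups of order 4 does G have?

|G| = 24 and 4 | 24, so subgroups of order 4 are possible by Lagrange.
The subgroups of order 4 are: {e, r^6, r^4s, r^10s}; {e, r^6, r^5s, r^11s}; {e, r^6, r^2s, r^8s}; {e, r^3, r^6, r^9}; … (7 in all).
So G has 7 subgroups of order 4.

7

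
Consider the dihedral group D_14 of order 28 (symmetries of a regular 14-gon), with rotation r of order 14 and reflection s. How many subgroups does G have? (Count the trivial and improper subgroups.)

|G| = 28, so by Lagrange every subgroup order divides 28. Divisors: 1, 2, 4, 7, 14, 28.
Subgroups by order — order 1: 1; order 2: 15; order 4: 7; order 7: 1; order 14: 3; order 28: 1.
Total: 1 + 15 + 7 + 1 + 3 + 1 = 28.

28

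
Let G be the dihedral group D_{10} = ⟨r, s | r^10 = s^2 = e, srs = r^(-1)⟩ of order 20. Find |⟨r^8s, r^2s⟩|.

|⟨r^8s⟩| = 2 and |⟨r^2s⟩| = 2, so |H| is a multiple of lcm(2, 2) = 2 and divides |G| = 20.
Closing under the operation: H = {e, r^2, r^4, r^6, r^8, s, r^2s, r^4s, r^6s, r^8s}, so |H| = 10.

10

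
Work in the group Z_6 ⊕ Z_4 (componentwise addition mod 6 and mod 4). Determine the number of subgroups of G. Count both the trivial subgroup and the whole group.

|G| = 24, so by Lagrange every subgroup order divides 24. Divisors: 1, 2, 3, 4, 6, 8, 12, 24.
Subgroups by order — order 1: 1; order 2: 3; order 3: 1; order 4: 3; order 6: 3; order 8: 1; order 12: 3; order 24: 1.
Total: 1 + 3 + 1 + 3 + 3 + 1 + 3 + 1 = 16.

16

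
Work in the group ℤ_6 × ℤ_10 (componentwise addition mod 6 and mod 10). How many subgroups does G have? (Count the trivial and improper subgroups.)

20

|G| = 60, so by Lagrange every subgroup order divides 60. Divisors: 1, 2, 3, 4, 5, 6, 10, 12, 15, 20, 30, 60.
Subgroups by order — order 1: 1; order 2: 3; order 3: 1; order 4: 1; order 5: 1; order 6: 3; order 10: 3; order 12: 1; order 15: 1; order 20: 1; order 30: 3; order 60: 1.
Total: 1 + 3 + 1 + 1 + 1 + 3 + 3 + 1 + 1 + 1 + 3 + 1 = 20.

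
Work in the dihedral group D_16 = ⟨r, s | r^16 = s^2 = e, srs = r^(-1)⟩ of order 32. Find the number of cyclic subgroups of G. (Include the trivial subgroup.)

21

A cyclic subgroup of order d is generated by each of its φ(d) elements of order d, so the cyclic subgroups of order d number (#elements of order d)/φ(d).
Cyclic subgroups by order — order 1: 1; order 2: 17; order 4: 1; order 8: 1; order 16: 1.
Total: 21.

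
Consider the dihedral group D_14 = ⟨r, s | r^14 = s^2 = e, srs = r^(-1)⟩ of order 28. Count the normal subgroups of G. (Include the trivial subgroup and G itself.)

G has 28 subgroups. Checking conjugation-invariance by order — order 1: 1/1 normal; order 2: 1/15 normal; order 4: 0/7 normal; order 7: 1/1 normal; order 14: 3/3 normal; order 28: 1/1 normal.
Total normal subgroups: 7.

7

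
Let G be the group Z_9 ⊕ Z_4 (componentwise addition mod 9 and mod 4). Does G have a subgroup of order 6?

6 | 36. A subgroup of order 6 is {(0,0), (0,2), (3,0), (3,2), (6,0), (6,2)}.

Yes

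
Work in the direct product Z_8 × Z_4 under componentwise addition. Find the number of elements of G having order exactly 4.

An element (a,b) has order lcm(ord(a), ord(b)); count pairs with lcm equal to 4.
Enumerating gives 12 such elements.

12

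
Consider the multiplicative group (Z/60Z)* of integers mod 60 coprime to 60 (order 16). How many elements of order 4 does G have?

8

The elements of order 4 are: 7, 13, 17, 23, 37, 43, 47, 53.
That's 8.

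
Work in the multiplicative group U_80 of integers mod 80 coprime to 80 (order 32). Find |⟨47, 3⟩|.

16

|⟨47⟩| = 4 and |⟨3⟩| = 4, so |H| is a multiple of lcm(4, 4) = 4 and divides |G| = 32.
Closing under the operation: H = {1, 3, 7, 9, 21, 23, 27, 29, 41, 43, 47, 49, 61, 63, 67, 69}, so |H| = 16.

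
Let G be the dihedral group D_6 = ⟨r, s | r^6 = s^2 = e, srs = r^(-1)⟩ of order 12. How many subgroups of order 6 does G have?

3

|G| = 12 and 6 | 12, so subgroups of order 6 are possible by Lagrange.
The subgroups of order 6 are: {e, r, r^2, r^3, r^4, r^5}; {e, r^2, r^4, s, r^2s, r^4s}; {e, r^2, r^4, rs, r^3s, r^5s}.
So G has 3 subgroups of order 6.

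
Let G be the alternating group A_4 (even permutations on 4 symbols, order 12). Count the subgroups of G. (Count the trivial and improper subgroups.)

10

|G| = 12, so by Lagrange every subgroup order divides 12. Divisors: 1, 2, 3, 4, 6, 12.
Subgroups by order — order 1: 1; order 2: 3; order 3: 4; order 4: 1; order 6: 0; order 12: 1.
Total: 1 + 3 + 4 + 1 + 0 + 1 = 10.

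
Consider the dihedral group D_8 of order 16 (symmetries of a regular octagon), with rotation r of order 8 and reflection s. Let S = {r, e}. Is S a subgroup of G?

No

r ∈ S but its inverse r^7 ∉ S, so S is not a subgroup.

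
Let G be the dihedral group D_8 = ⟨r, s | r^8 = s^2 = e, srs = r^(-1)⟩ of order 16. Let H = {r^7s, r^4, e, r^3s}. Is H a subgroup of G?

|H| = 4 divides |G| = 16, consistent with Lagrange.
H contains the identity, every element's inverse is in H, and H is closed under ·: it is a subgroup.

Yes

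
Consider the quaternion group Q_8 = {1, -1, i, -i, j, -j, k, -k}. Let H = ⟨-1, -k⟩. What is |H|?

4

|⟨-1⟩| = 2 and |⟨-k⟩| = 4, so |H| is a multiple of lcm(2, 4) = 4 and divides |G| = 8.
Closing under the operation: H = {1, -1, k, -k}, so |H| = 4.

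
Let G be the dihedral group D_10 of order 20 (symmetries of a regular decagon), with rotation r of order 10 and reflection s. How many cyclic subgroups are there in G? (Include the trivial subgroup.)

Each element a generates a cyclic subgroup ⟨a⟩; distinct elements may generate the same one (a cyclic group of order d has φ(d) generators).
Cyclic subgroups by order — order 1: 1; order 2: 11; order 5: 1; order 10: 1.
Total: 14.

14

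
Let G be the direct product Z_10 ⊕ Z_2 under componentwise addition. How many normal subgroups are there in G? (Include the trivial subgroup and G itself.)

G is abelian, so every subgroup is normal.
G has 10 subgroups in total, hence 10 normal subgroups.

10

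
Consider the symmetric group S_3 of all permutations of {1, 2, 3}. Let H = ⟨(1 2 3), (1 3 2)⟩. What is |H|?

|⟨(1 2 3)⟩| = 3 and |⟨(1 3 2)⟩| = 3, so |H| is a multiple of lcm(3, 3) = 3 and divides |G| = 6.
Closing under the operation: H = {e, (1 2 3), (1 3 2)}, so |H| = 3.

3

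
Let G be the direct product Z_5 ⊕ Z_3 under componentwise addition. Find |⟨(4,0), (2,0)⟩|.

|⟨(4,0)⟩| = 5 and |⟨(2,0)⟩| = 5, so |H| is a multiple of lcm(5, 5) = 5 and divides |G| = 15.
Closing under the operation: H = {(0,0), (1,0), (2,0), (3,0), (4,0)}, so |H| = 5.

5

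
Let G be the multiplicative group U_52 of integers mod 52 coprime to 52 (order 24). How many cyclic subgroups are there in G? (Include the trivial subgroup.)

12

Group the elements of G by the cyclic subgroup they generate; each cyclic subgroup of order d accounts for φ(d) elements.
Cyclic subgroups by order — order 1: 1; order 2: 3; order 3: 1; order 4: 2; order 6: 3; order 12: 2.
Total: 12.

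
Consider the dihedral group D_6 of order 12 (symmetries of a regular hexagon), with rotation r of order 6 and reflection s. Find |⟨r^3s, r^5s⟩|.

|⟨r^3s⟩| = 2 and |⟨r^5s⟩| = 2, so |H| is a multiple of lcm(2, 2) = 2 and divides |G| = 12.
Closing under the operation: H = {e, r^2, r^4, rs, r^3s, r^5s}, so |H| = 6.

6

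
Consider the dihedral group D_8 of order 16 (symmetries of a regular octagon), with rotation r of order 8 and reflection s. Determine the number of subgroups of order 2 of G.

|G| = 16 and 2 | 16, so subgroups of order 2 are possible by Lagrange.
The subgroups of order 2 are: {e, r^2s}; {e, r^3s}; {e, r^4}; {e, r^4s}; … (9 in all).
So G has 9 subgroups of order 2.

9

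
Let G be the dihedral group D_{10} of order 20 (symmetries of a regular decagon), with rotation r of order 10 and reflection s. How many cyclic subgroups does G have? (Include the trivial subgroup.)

14

Each element a generates a cyclic subgroup ⟨a⟩; distinct elements may generate the same one (a cyclic group of order d has φ(d) generators).
Cyclic subgroups by order — order 1: 1; order 2: 11; order 5: 1; order 10: 1.
Total: 14.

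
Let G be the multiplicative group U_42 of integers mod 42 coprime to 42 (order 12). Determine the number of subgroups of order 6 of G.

3

|G| = 12 and 6 | 12, so subgroups of order 6 are possible by Lagrange.
The subgroups of order 6 are: {1, 11, 23, 25, 29, 37}; {1, 13, 19, 25, 31, 37}; {1, 5, 17, 25, 37, 41}.
So G has 3 subgroups of order 6.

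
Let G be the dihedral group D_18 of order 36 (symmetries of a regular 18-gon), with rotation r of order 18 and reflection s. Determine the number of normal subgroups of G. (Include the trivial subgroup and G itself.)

G has 45 subgroups. Checking conjugation-invariance by order — order 1: 1/1 normal; order 2: 1/19 normal; order 3: 1/1 normal; order 4: 0/9 normal; order 6: 1/7 normal; order 9: 1/1 normal; order 12: 0/3 normal; order 18: 3/3 normal; order 36: 1/1 normal.
Total normal subgroups: 9.

9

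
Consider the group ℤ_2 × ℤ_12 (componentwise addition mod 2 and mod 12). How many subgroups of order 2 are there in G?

|G| = 24 and 2 | 24, so subgroups of order 2 are possible by Lagrange.
The subgroups of order 2 are: {(0,0), (0,6)}; {(0,0), (1,0)}; {(0,0), (1,6)}.
So G has 3 subgroups of order 2.

3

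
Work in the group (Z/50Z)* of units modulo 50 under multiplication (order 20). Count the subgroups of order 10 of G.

1

|G| = 20 and 10 | 20, so subgroups of order 10 are possible by Lagrange.
The subgroups of order 10 are: {1, 9, 11, 19, 21, 29, 31, 39, 41, 49}.
So G has 1 subgroup of order 10.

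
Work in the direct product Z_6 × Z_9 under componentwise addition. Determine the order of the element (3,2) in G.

18

The order of (3,2) in Z_6 × Z_9 is lcm(ord(3) in Z_6, ord(2) in Z_9).
ord(3) = 2 and ord(2) = 9, so |⟨(3,2)⟩| = lcm(2, 9) = 18.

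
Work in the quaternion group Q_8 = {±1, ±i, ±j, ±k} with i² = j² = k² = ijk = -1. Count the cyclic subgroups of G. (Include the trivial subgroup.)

5

A cyclic subgroup of order d is generated by each of its φ(d) elements of order d, so the cyclic subgroups of order d number (#elements of order d)/φ(d).
Cyclic subgroups by order — order 1: 1; order 2: 1; order 4: 3.
Total: 5.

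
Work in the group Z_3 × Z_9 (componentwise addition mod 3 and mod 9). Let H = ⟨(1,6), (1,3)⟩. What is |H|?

9

|⟨(1,6)⟩| = 3 and |⟨(1,3)⟩| = 3, so |H| is a multiple of lcm(3, 3) = 3 and divides |G| = 27.
Closing under the operation: H = {(0,0), (0,3), (0,6), (1,0), (1,3), (1,6), (2,0), (2,3), (2,6)}, so |H| = 9.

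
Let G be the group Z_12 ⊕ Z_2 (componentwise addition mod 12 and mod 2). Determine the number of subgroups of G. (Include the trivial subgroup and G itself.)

|G| = 24, so by Lagrange every subgroup order divides 24. Divisors: 1, 2, 3, 4, 6, 8, 12, 24.
Subgroups by order — order 1: 1; order 2: 3; order 3: 1; order 4: 3; order 6: 3; order 8: 1; order 12: 3; order 24: 1.
Total: 1 + 3 + 1 + 3 + 3 + 1 + 3 + 1 = 16.

16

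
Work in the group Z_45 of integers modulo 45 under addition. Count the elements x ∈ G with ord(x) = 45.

In a cyclic group of order 45, the number of elements of order d (for d | 45) is φ(d).
φ(45) = 24.

24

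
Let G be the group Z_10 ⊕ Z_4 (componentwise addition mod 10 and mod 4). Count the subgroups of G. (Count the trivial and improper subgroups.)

|G| = 40, so by Lagrange every subgroup order divides 40. Divisors: 1, 2, 4, 5, 8, 10, 20, 40.
Subgroups by order — order 1: 1; order 2: 3; order 4: 3; order 5: 1; order 8: 1; order 10: 3; order 20: 3; order 40: 1.
Total: 1 + 3 + 3 + 1 + 1 + 3 + 3 + 1 = 16.

16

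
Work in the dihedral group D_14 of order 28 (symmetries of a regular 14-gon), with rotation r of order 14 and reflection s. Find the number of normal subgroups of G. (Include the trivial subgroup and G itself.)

7

G has 28 subgroups. Checking conjugation-invariance by order — order 1: 1/1 normal; order 2: 1/15 normal; order 4: 0/7 normal; order 7: 1/1 normal; order 14: 3/3 normal; order 28: 1/1 normal.
Total normal subgroups: 7.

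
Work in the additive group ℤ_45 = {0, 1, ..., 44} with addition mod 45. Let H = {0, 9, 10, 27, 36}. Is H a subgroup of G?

No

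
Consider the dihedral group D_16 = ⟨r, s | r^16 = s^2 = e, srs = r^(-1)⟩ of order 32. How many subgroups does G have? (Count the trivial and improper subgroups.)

|G| = 32, so by Lagrange every subgroup order divides 32. Divisors: 1, 2, 4, 8, 16, 32.
Subgroups by order — order 1: 1; order 2: 17; order 4: 9; order 8: 5; order 16: 3; order 32: 1.
Total: 1 + 17 + 9 + 5 + 3 + 1 = 36.

36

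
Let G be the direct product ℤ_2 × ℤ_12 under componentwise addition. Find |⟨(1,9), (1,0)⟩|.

8

|⟨(1,9)⟩| = 4 and |⟨(1,0)⟩| = 2, so |H| is a multiple of lcm(4, 2) = 4 and divides |G| = 24.
Closing under the operation: H = {(0,0), (0,3), (0,6), (0,9), (1,0), (1,3), (1,6), (1,9)}, so |H| = 8.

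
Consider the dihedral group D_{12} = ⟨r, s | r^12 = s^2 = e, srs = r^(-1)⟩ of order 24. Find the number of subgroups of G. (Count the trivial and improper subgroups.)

|G| = 24, so by Lagrange every subgroup order divides 24. Divisors: 1, 2, 3, 4, 6, 8, 12, 24.
Subgroups by order — order 1: 1; order 2: 13; order 3: 1; order 4: 7; order 6: 5; order 8: 3; order 12: 3; order 24: 1.
Total: 1 + 13 + 1 + 7 + 5 + 3 + 3 + 1 = 34.

34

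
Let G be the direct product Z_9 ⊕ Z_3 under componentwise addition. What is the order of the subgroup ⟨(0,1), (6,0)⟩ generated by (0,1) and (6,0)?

9

|⟨(0,1)⟩| = 3 and |⟨(6,0)⟩| = 3, so |H| is a multiple of lcm(3, 3) = 3 and divides |G| = 27.
Closing under the operation: H = {(0,0), (0,1), (0,2), (3,0), (3,1), (3,2), (6,0), (6,1), (6,2)}, so |H| = 9.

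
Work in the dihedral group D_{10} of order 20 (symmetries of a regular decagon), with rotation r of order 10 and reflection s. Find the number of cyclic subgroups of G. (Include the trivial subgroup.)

Each element a generates a cyclic subgroup ⟨a⟩; distinct elements may generate the same one (a cyclic group of order d has φ(d) generators).
Cyclic subgroups by order — order 1: 1; order 2: 11; order 5: 1; order 10: 1.
Total: 14.

14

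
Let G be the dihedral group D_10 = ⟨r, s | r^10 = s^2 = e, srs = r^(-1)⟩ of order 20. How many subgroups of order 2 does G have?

|G| = 20 and 2 | 20, so subgroups of order 2 are possible by Lagrange.
The subgroups of order 2 are: {e, r^2s}; {e, r^3s}; {e, r^4s}; {e, r^5}; … (11 in all).
So G has 11 subgroups of order 2.

11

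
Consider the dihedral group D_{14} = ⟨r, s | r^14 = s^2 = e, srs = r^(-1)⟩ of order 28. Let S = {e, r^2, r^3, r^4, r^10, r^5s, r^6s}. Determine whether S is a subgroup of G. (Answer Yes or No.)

r^2 ∈ S but its inverse r^12 ∉ S, so S is not a subgroup.

No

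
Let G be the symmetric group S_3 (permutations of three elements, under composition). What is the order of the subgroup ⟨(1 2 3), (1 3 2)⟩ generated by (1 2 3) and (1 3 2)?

3

|⟨(1 2 3)⟩| = 3 and |⟨(1 3 2)⟩| = 3, so |H| is a multiple of lcm(3, 3) = 3 and divides |G| = 6.
Closing under the operation: H = {e, (1 2 3), (1 3 2)}, so |H| = 3.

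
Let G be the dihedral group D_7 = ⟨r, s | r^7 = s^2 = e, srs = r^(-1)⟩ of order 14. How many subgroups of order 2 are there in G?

|G| = 14 and 2 | 14, so subgroups of order 2 are possible by Lagrange.
The subgroups of order 2 are: {e, r^2s}; {e, r^3s}; {e, r^4s}; {e, r^5s}; … (7 in all).
So G has 7 subgroups of order 2.

7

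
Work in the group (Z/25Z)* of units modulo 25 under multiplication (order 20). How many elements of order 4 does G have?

2

The elements of order 4 are: 7, 18.
That's 2.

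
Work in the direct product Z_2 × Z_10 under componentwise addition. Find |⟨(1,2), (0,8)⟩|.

|⟨(1,2)⟩| = 10 and |⟨(0,8)⟩| = 5, so |H| is a multiple of lcm(10, 5) = 10 and divides |G| = 20.
Closing under the operation: H = {(0,0), (0,2), (0,4), (0,6), (0,8), (1,0), (1,2), (1,4), (1,6), (1,8)}, so |H| = 10.

10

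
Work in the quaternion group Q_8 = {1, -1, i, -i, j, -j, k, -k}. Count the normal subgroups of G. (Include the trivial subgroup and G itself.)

G has 6 subgroups. Checking conjugation-invariance by order — order 1: 1/1 normal; order 2: 1/1 normal; order 4: 3/3 normal; order 8: 1/1 normal.
Total normal subgroups: 6.

6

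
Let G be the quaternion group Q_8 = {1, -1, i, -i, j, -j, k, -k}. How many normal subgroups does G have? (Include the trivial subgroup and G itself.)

6

G has 6 subgroups. Checking conjugation-invariance by order — order 1: 1/1 normal; order 2: 1/1 normal; order 4: 3/3 normal; order 8: 1/1 normal.
Total normal subgroups: 6.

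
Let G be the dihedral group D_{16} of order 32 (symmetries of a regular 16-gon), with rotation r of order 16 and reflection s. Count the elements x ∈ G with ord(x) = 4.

2

The elements of order 4 are: r^4, r^12.
That's 2.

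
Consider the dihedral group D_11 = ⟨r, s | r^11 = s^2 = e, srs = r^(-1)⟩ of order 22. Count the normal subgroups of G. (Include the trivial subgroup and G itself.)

3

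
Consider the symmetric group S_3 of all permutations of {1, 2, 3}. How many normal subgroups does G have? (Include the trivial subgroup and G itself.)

G has 6 subgroups. Checking conjugation-invariance by order — order 1: 1/1 normal; order 2: 0/3 normal; order 3: 1/1 normal; order 6: 1/1 normal.
Total normal subgroups: 3.

3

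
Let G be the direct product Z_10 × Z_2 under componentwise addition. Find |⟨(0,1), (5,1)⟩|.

|⟨(0,1)⟩| = 2 and |⟨(5,1)⟩| = 2, so |H| is a multiple of lcm(2, 2) = 2 and divides |G| = 20.
Closing under the operation: H = {(0,0), (0,1), (5,0), (5,1)}, so |H| = 4.

4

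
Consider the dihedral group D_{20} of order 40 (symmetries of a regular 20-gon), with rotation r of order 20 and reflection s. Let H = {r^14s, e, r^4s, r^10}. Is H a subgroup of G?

Yes

|H| = 4 divides |G| = 40, consistent with Lagrange.
H contains the identity, every element's inverse is in H, and H is closed under ·: it is a subgroup.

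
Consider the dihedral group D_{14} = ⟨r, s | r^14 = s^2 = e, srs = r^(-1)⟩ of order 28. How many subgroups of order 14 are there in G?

3

|G| = 28 and 14 | 28, so subgroups of order 14 are possible by Lagrange.
The subgroups of order 14 are: {e, r, r^2, r^3, r^4, r^5, r^6, r^7, r^8, r^9, r^10, r^11, r^12, r^13}; {e, r^2, r^4, r^6, r^8, r^10, r^12, s, r^2s, r^4s, r^6s, r^8s, r^10s, r^12s}; {e, r^2, r^4, r^6, r^8, r^10, r^12, rs, r^3s, r^5s, r^7s, r^9s, r^11s, r^13s}.
So G has 3 subgroups of order 14.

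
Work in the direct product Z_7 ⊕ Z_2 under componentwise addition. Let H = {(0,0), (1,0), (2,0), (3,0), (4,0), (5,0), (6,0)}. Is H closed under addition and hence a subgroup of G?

Yes

|H| = 7 divides |G| = 14, consistent with Lagrange.
H contains the identity, every element's inverse is in H, and H is closed under +: it is a subgroup.
In fact H = ⟨(4,0)⟩.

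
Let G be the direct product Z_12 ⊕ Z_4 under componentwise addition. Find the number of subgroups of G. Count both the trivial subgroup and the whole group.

|G| = 48, so by Lagrange every subgroup order divides 48. Divisors: 1, 2, 3, 4, 6, 8, 12, 16, 24, 48.
Subgroups by order — order 1: 1; order 2: 3; order 3: 1; order 4: 7; order 6: 3; order 8: 3; order 12: 7; order 16: 1; order 24: 3; order 48: 1.
Total: 1 + 3 + 1 + 7 + 3 + 3 + 7 + 1 + 3 + 1 = 30.

30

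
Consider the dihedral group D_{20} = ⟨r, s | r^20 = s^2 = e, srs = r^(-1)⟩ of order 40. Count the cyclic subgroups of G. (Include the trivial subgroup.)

26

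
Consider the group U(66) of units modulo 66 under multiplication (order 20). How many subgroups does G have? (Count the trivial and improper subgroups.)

10

|G| = 20, so by Lagrange every subgroup order divides 20. Divisors: 1, 2, 4, 5, 10, 20.
Subgroups by order — order 1: 1; order 2: 3; order 4: 1; order 5: 1; order 10: 3; order 20: 1.
Total: 1 + 3 + 1 + 1 + 3 + 1 = 10.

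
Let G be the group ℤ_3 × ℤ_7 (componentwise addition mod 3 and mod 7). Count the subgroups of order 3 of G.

|G| = 21 and 3 | 21, so subgroups of order 3 are possible by Lagrange.
The subgroups of order 3 are: {(0,0), (1,0), (2,0)}.
So G has 1 subgroup of order 3.

1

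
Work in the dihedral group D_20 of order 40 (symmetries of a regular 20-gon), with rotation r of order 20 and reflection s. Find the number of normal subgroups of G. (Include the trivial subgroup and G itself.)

G has 48 subgroups. Checking conjugation-invariance by order — order 1: 1/1 normal; order 2: 1/21 normal; order 4: 1/11 normal; order 5: 1/1 normal; order 8: 0/5 normal; order 10: 1/5 normal; order 20: 3/3 normal; order 40: 1/1 normal.
Total normal subgroups: 9.

9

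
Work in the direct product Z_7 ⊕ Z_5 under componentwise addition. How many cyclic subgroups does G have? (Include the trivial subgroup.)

4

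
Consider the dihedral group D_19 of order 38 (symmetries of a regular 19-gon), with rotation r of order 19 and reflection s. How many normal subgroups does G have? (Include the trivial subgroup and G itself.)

G has 22 subgroups. Checking conjugation-invariance by order — order 1: 1/1 normal; order 2: 0/19 normal; order 19: 1/1 normal; order 38: 1/1 normal.
Total normal subgroups: 3.

3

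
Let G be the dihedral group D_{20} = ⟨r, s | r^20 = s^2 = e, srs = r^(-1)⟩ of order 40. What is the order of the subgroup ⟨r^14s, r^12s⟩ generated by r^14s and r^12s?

|⟨r^14s⟩| = 2 and |⟨r^12s⟩| = 2, so |H| is a multiple of lcm(2, 2) = 2 and divides |G| = 40.
Closing under the operation: H = {e, r^2, r^4, r^6, r^8, r^10, r^12, r^14, r^16, r^18, s, r^2s, r^4s, r^6s, r^8s, r^10s, r^12s, r^14s, r^16s, r^18s}, so |H| = 20.

20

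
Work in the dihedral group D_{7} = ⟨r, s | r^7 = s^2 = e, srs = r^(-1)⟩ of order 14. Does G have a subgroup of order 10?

No

10 does not divide |G| = 14, so by Lagrange no subgroup of order 10 exists.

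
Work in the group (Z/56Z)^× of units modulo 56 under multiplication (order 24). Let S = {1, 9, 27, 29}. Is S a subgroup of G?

No

9 ∈ S but its inverse 25 ∉ S, so S is not a subgroup.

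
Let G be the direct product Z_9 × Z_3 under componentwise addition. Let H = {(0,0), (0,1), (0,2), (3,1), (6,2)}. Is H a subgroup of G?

|H| = 5 does not divide |G| = 27, so by Lagrange H is not a subgroup.

No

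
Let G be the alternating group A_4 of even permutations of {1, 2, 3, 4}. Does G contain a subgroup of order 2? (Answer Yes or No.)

Yes

2 | 12. A subgroup of order 2 is {e, (1 2)(3 4)}.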